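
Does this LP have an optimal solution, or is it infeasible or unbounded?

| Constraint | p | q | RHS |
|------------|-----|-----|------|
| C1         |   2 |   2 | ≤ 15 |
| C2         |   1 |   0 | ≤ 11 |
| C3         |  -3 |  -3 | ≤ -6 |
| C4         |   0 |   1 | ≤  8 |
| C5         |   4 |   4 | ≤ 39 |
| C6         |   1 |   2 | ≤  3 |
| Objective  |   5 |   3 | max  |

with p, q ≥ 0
The point (3, 0) satisfies every constraint, so the LP is feasible; the constraints give p ≤ 11 and q ≤ 8, which with p, q ≥ 0 keep the feasible region inside a bounded box. A feasible, bounded LP attains a finite optimum at a vertex.

Evaluating z = 5p + 3q at each vertex:
  (2, 0): z = 10
  (3, 0): z = 15
  (1, 1): z = 8

The LP has an optimal solution: (3, 0) with z = 15.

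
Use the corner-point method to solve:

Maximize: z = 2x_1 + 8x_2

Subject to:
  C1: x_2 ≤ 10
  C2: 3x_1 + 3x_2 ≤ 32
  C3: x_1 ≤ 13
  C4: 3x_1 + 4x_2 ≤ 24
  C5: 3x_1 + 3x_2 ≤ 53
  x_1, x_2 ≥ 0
Each vertex is the intersection of two constraint boundaries that also satisfies all remaining constraints:
  x_1 = 0 and x_2 = 0 → (0, 0)
  3x_1 + 4x_2 = 24 and x_2 = 0 → (8, 0)
  3x_1 + 4x_2 = 24 and x_1 = 0 → (0, 6)

Evaluating z = 2x_1 + 8x_2 at each vertex:
  (0, 0): z = 0
  (8, 0): z = 16
  (0, 6): z = 48

The maximum is at (0, 6) with z = 48.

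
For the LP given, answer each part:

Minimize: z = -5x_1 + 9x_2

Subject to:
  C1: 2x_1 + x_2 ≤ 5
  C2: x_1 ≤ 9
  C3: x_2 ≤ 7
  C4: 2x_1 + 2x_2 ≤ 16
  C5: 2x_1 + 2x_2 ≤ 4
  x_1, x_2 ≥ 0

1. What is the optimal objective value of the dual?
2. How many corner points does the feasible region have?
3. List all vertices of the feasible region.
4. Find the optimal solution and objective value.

1. -10 (by strong duality, equal to the primal optimum)
2. 3
3. (0, 0), (2, 0), (0, 2)
4. x_1 = 2, x_2 = 0, z = -10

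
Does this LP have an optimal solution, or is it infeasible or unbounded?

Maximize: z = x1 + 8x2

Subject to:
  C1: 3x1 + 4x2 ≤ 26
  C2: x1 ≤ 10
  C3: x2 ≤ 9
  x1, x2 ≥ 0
The point (0, 6.5) satisfies every constraint, so the LP is feasible; the constraints give x1 ≤ 10 and x2 ≤ 9, which with x1, x2 ≥ 0 keep the feasible region inside a bounded box. A feasible, bounded LP attains a finite optimum at a vertex.

Evaluating z = x1 + 8x2 at each vertex:
  (0, 0): z = 0
  (8.667, 0): z = 8.667
  (0, 6.5): z = 52

Bounded optimum: z* = 52 at (0, 6.5).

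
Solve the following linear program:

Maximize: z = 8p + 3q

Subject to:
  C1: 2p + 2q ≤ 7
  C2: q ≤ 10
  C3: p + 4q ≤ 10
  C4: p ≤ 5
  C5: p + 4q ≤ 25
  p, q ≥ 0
Each vertex is the intersection of two constraint boundaries that also satisfies all remaining constraints:
  p = 0 and q = 0 → (0, 0)
  2p + 2q = 7 and q = 0 → (3.5, 0)
  2p + 2q = 7 and p + 4q = 10 → (1.333, 2.167)
  p + 4q = 10 and p = 0 → (0, 2.5)

Evaluating z = 8p + 3q at each vertex:
  (0, 0): z = 0
  (3.5, 0): z = 28
  (1.333, 2.167): z = 17.17
  (0, 2.5): z = 7.5

The maximum is at (3.5, 0) with z = 28.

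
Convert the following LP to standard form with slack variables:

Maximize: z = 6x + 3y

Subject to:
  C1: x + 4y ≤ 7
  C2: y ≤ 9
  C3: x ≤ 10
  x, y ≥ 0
max z = 6x + 3y

s.t.
  x + 4y + s1 = 7
  y + s2 = 9
  x + s3 = 10
  x, y, s1, s2, s3 ≥ 0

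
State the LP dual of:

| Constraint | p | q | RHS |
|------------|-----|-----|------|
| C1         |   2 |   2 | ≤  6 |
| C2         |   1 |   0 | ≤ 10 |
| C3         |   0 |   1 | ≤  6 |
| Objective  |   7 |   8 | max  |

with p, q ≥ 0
Minimize: z = 6y1 + 10y2 + 6y3

Subject to:
  C1: -2y1 - y2 ≤ -7
  C2: -2y1 - y3 ≤ -8
  y1, y2, y3 ≥ 0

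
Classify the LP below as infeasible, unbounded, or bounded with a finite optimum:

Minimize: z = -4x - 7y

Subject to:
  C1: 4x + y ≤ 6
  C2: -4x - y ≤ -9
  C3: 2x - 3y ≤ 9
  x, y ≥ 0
C1 requires 4x + y ≤ 6, while C2 (-4x - y ≤ -9) is equivalent to 4x + y ≥ 9. Together they would need 9 ≤ 4x + y ≤ 6, which is impossible since 9 > 6. No point satisfies all constraints.

The feasible region is empty; the LP is infeasible.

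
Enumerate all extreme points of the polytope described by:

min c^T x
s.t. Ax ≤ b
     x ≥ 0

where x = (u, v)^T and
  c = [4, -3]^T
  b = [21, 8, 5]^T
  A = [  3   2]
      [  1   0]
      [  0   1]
Each vertex is the intersection of two constraint boundaries that also satisfies all remaining constraints:
  u = 0 and v = 0 → (0, 0)
  3u + 2v = 21 and v = 0 → (7, 0)
  3u + 2v = 21 and v = 5 → (3.667, 5)
  v = 5 and u = 0 → (0, 5)

Vertices: (0, 0), (7, 0), (3.667, 5), (0, 5)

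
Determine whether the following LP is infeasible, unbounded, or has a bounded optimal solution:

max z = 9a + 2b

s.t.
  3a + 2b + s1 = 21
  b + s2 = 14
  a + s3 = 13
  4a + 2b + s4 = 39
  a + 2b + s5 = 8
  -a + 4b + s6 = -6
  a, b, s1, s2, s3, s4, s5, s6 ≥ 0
The point (7, 0) satisfies every constraint, so the LP is feasible; the constraints give a ≤ 13 and b ≤ 14, which with a, b ≥ 0 keep the feasible region inside a bounded box. A feasible, bounded LP attains a finite optimum at a vertex.

The LP has an optimal solution: (7, 0) with z = 63.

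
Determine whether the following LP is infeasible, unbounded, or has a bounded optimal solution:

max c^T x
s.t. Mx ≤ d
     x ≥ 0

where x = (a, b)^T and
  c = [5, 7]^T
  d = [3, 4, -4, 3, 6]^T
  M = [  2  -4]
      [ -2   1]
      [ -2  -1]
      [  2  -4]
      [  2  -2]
Feasible point: (1, 2) satisfies every constraint, so the LP is feasible.
Direction d = (1, 1): for each constraint row a, a·d ≤ 0 —
  (2)(1) + (-4)(1) = -2 ≤ 0
  (-2)(1) + (1)(1) = -1 ≤ 0
  (-2)(1) + (-1)(1) = -3 ≤ 0
  (2)(1) + (-4)(1) = -2 ≤ 0
  (2)(1) + (-2)(1) = 0 ≤ 0
and d ≥ 0, so (1, 2) + t·d stays feasible for every t ≥ 0. Along this ray z = 5a + 7b changes by 12 per unit t, so z → +∞.

Unbounded — the objective can increase without bound over the feasible region.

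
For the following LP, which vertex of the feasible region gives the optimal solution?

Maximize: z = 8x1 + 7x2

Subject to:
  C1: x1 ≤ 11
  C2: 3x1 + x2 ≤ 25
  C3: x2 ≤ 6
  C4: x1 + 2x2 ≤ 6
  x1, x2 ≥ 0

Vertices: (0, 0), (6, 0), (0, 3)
Evaluating z = 8x1 + 7x2 at each vertex:
  (0, 0): z = 0
  (6, 0): z = 48
  (0, 3): z = 21

The largest value is z = 48, attained at (6, 0).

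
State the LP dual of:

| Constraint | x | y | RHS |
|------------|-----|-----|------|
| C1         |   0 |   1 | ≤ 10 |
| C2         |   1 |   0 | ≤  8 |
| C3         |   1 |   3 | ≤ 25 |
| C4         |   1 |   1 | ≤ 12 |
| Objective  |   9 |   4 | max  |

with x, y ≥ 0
Minimize: z = 10y1 + 8y2 + 25y3 + 12y4

Subject to:
  C1: -y2 - y3 - y4 ≤ -9
  C2: -y1 - 3y3 - y4 ≤ -4
  y1, y2, y3, y4 ≥ 0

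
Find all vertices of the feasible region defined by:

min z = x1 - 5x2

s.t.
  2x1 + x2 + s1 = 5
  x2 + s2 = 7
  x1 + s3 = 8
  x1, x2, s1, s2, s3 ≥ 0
Each vertex is the intersection of two constraint boundaries that also satisfies all remaining constraints:
  x1 = 0 and x2 = 0 → (0, 0)
  2x1 + x2 = 5 and x2 = 0 → (2.5, 0)
  2x1 + x2 = 5 and x1 = 0 → (0, 5)

Vertices: (0, 0), (2.5, 0), (0, 5)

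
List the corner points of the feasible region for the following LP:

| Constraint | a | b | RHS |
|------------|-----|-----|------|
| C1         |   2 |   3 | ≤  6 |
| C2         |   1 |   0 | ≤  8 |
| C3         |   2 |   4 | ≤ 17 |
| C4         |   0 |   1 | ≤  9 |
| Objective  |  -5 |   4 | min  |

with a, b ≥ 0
Each vertex is the intersection of two constraint boundaries that also satisfies all remaining constraints:
  a = 0 and b = 0 → (0, 0)
  2a + 3b = 6 and b = 0 → (3, 0)
  2a + 3b = 6 and a = 0 → (0, 2)

Vertices: (0, 0), (3, 0), (0, 2)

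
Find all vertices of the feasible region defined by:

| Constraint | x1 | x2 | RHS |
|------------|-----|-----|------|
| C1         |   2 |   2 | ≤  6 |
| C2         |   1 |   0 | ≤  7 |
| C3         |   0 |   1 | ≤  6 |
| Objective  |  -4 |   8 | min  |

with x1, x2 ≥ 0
Each vertex is the intersection of two constraint boundaries that also satisfies all remaining constraints:
  x1 = 0 and x2 = 0 → (0, 0)
  2x1 + 2x2 = 6 and x2 = 0 → (3, 0)
  2x1 + 2x2 = 6 and x1 = 0 → (0, 3)

Vertices: (0, 0), (3, 0), (0, 3)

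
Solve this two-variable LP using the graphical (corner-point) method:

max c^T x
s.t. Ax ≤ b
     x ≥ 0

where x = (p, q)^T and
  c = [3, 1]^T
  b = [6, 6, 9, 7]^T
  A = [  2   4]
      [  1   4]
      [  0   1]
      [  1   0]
Each vertex is the intersection of two constraint boundaries that also satisfies all remaining constraints:
  p = 0 and q = 0 → (0, 0)
  2p + 4q = 6 and q = 0 → (3, 0)
  2p + 4q = 6 and p + 4q = 6 → (0, 1.5)

Evaluating z = 3p + q at each vertex:
  (0, 0): z = 0
  (3, 0): z = 9
  (0, 1.5): z = 1.5

The maximum is at (3, 0) with z = 9.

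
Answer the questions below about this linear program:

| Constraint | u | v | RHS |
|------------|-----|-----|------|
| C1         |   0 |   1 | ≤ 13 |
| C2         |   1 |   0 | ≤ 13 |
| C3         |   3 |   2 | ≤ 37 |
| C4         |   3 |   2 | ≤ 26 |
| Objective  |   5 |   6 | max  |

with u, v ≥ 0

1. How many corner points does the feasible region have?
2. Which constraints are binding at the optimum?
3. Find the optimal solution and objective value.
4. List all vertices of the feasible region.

1. 3
2. C1, C4, u ≥ 0
3. u = 0, v = 13, z = 78
4. (0, 0), (8.667, 0), (0, 13)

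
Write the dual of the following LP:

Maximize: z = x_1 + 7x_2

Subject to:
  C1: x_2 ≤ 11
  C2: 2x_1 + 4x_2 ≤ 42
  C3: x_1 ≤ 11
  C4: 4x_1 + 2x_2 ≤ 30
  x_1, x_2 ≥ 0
Minimize: z = 11y1 + 42y2 + 11y3 + 30y4

Subject to:
  C1: -2y2 - y3 - 4y4 ≤ -1
  C2: -y1 - 4y2 - 2y4 ≤ -7
  y1, y2, y3, y4 ≥ 0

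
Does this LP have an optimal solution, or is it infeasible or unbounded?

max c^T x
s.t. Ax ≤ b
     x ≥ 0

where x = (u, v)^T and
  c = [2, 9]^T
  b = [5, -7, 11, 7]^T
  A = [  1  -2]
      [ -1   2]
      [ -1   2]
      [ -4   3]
One constraint requires u - 2v ≤ 5, while the constraint -u + 2v ≤ -7 is equivalent to u - 2v ≥ 7. Together they would need 7 ≤ u - 2v ≤ 5, which is impossible since 7 > 5. No point satisfies all constraints.

Infeasible: no point satisfies all constraints simultaneously.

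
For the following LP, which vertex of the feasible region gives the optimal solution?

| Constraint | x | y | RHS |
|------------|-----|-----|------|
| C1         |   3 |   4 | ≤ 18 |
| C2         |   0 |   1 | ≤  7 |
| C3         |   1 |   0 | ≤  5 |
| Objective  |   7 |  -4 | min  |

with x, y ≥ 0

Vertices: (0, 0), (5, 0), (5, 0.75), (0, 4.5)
(0, 4.5) with z = -18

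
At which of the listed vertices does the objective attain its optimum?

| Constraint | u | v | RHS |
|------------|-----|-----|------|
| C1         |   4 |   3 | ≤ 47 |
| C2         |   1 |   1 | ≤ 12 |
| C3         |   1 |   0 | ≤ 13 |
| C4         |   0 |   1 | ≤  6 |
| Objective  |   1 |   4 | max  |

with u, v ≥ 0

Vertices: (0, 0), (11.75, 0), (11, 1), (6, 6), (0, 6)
Evaluating z = u + 4v at each vertex:
  (0, 0): z = 0
  (11.75, 0): z = 11.75
  (11, 1): z = 15
  (6, 6): z = 30
  (0, 6): z = 24

The largest value is z = 30, attained at (6, 6).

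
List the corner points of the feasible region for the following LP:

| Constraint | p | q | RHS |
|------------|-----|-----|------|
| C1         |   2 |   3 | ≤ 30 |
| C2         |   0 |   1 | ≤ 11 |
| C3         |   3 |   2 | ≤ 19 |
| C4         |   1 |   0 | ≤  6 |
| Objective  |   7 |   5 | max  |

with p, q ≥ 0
Each vertex is the intersection of two constraint boundaries that also satisfies all remaining constraints:
  p = 0 and q = 0 → (0, 0)
  p = 6 and q = 0 → (6, 0)
  3p + 2q = 19 and p = 6 → (6, 0.5)
  3p + 2q = 19 and p = 0 → (0, 9.5)

Vertices: (0, 0), (6, 0), (6, 0.5), (0, 9.5)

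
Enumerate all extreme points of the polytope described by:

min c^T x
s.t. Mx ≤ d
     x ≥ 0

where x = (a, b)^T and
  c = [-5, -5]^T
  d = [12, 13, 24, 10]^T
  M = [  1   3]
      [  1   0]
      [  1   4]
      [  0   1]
Each vertex is the intersection of two constraint boundaries that also satisfies all remaining constraints:
  a = 0 and b = 0 → (0, 0)
  a + 3b = 12 and b = 0 → (12, 0)
  a + 3b = 12 and a = 0 → (0, 4)

Vertices: (0, 0), (12, 0), (0, 4)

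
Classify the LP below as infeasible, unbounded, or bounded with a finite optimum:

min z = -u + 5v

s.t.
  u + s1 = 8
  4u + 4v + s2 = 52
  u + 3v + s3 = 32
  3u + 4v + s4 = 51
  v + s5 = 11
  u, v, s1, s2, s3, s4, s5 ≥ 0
The point (8, 0) satisfies every constraint, so the LP is feasible; the constraints give u ≤ 8 and v ≤ 11, which with u, v ≥ 0 keep the feasible region inside a bounded box. A feasible, bounded LP attains a finite optimum at a vertex.

Evaluating z = -u + 5v at each vertex:
  (0, 0): z = 0
  (8, 0): z = -8
  (8, 5): z = 17
  (3.5, 9.5): z = 44
  (0, 10.67): z = 53.33

Feasible with finite optimum z* = -8 at (8, 0).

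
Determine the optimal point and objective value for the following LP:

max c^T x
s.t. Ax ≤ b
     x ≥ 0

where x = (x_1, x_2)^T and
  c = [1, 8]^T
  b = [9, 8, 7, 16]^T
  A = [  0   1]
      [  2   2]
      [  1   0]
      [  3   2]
Each vertex is the intersection of two constraint boundaries that also satisfies all remaining constraints:
  x_1 = 0 and x_2 = 0 → (0, 0)
  2x_1 + 2x_2 = 8 and x_2 = 0 → (4, 0)
  2x_1 + 2x_2 = 8 and x_1 = 0 → (0, 4)

Evaluating z = x_1 + 8x_2 at each vertex:
  (0, 0): z = 0
  (4, 0): z = 4
  (0, 4): z = 32

The maximum is at (0, 4) with z = 32.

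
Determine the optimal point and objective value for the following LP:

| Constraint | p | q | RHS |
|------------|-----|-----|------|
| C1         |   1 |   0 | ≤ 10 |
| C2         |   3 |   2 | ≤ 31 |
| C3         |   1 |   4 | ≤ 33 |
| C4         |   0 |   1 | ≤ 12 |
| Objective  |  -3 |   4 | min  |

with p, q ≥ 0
p = 10, q = 0, z = -30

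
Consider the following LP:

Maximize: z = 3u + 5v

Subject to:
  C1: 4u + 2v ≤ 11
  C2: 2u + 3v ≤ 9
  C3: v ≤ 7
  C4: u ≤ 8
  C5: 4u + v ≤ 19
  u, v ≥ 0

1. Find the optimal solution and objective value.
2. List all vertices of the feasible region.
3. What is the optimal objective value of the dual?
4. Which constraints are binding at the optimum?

1. u = 0, v = 3, z = 15
2. (0, 0), (2.75, 0), (1.875, 1.75), (0, 3)
3. 15 (by strong duality, equal to the primal optimum)
4. C2, u ≥ 0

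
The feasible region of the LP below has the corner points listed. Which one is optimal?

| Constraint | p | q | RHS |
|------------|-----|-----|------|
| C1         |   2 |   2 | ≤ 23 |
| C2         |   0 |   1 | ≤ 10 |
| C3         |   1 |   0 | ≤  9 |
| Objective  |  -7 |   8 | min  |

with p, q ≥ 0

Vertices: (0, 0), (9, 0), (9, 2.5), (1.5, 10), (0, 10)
Evaluating z = -7p + 8q at each vertex:
  (0, 0): z = 0
  (9, 0): z = -63
  (9, 2.5): z = -43
  (1.5, 10): z = 69.5
  (0, 10): z = 80

The smallest value is z = -63, attained at (9, 0).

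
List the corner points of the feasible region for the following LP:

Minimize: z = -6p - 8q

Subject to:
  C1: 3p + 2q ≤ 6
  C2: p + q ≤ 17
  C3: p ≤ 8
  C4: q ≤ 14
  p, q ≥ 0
Each vertex is the intersection of two constraint boundaries that also satisfies all remaining constraints:
  p = 0 and q = 0 → (0, 0)
  3p + 2q = 6 and q = 0 → (2, 0)
  3p + 2q = 6 and p = 0 → (0, 3)

Vertices: (0, 0), (2, 0), (0, 3)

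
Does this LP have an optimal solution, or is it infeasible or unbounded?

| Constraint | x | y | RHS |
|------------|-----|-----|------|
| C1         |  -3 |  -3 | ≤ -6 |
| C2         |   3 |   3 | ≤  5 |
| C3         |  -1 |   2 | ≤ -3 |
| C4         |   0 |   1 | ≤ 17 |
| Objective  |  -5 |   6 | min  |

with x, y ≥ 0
C2 requires 3x + 3y ≤ 5, while C1 (-3x - 3y ≤ -6) is equivalent to 3x + 3y ≥ 6. Together they would need 6 ≤ 3x + 3y ≤ 5, which is impossible since 6 > 5. No point satisfies all constraints.

Infeasible: no point satisfies all constraints simultaneously.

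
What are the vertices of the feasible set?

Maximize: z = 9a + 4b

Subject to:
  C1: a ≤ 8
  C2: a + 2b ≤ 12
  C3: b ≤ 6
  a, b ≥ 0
Each vertex is the intersection of two constraint boundaries that also satisfies all remaining constraints:
  a = 0 and b = 0 → (0, 0)
  a = 8 and b = 0 → (8, 0)
  a = 8 and a + 2b = 12 → (8, 2)
  a + 2b = 12 and b = 6 → (0, 6)

Vertices: (0, 0), (8, 0), (8, 2), (0, 6)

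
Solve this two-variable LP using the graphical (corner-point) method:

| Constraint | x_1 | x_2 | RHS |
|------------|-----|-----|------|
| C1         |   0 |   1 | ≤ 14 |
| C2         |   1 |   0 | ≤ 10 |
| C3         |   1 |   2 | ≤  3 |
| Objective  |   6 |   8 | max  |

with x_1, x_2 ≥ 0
x_1 = 3, x_2 = 0, z = 18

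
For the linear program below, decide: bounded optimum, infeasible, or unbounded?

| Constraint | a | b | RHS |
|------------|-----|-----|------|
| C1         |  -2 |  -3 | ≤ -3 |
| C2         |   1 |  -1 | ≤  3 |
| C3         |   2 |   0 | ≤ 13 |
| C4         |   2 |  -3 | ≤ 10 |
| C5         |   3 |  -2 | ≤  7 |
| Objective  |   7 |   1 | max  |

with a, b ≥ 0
Feasible point: (0, 1) satisfies every constraint, so the LP is feasible.
Direction d = (0, 1): for each constraint row a, a·d ≤ 0 —
  (-2)(0) + (-3)(1) = -3 ≤ 0
  (1)(0) + (-1)(1) = -1 ≤ 0
  (2)(0) + (0)(1) = 0 ≤ 0
  (2)(0) + (-3)(1) = -3 ≤ 0
  (3)(0) + (-2)(1) = -2 ≤ 0
and d ≥ 0, so (0, 1) + t·d stays feasible for every t ≥ 0. Along this ray z = 7a + b changes by 1 per unit t, so z → +∞.

Unbounded: there is a feasible ray along which z → +∞.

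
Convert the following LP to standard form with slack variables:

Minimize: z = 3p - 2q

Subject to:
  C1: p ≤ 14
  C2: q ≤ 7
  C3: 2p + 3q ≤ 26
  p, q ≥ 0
min z = 3p - 2q

s.t.
  p + s1 = 14
  q + s2 = 7
  2p + 3q + s3 = 26
  p, q, s1, s2, s3 ≥ 0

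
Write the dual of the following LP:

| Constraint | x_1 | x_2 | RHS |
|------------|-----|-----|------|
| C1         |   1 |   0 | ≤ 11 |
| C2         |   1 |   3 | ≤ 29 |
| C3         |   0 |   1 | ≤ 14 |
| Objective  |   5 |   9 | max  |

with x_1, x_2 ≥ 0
Minimize: z = 11y1 + 29y2 + 14y3

Subject to:
  C1: -y1 - y2 ≤ -5
  C2: -3y2 - y3 ≤ -9
  y1, y2, y3 ≥ 0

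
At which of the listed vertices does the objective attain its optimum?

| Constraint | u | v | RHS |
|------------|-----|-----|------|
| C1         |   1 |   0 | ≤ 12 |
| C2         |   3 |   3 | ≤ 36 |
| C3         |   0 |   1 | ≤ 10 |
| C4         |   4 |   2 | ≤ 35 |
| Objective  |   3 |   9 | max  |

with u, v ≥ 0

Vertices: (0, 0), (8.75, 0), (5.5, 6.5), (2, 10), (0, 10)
(2, 10) with z = 96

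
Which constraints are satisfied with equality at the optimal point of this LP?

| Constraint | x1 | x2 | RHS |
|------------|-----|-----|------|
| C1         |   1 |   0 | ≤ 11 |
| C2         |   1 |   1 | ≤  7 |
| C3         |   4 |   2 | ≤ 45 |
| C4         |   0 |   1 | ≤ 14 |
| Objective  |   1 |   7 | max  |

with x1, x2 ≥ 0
Optimal: x1 = 0, x2 = 7
Binding: C2, x1 ≥ 0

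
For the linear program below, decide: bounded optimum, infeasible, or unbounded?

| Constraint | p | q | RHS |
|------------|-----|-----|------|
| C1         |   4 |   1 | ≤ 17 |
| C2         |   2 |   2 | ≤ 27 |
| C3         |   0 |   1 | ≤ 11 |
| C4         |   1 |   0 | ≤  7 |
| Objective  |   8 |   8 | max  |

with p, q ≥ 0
The point (1.5, 11) satisfies every constraint, so the LP is feasible; the constraints give p ≤ 7 and q ≤ 11, which with p, q ≥ 0 keep the feasible region inside a bounded box. A feasible, bounded LP attains a finite optimum at a vertex.

Bounded optimum: z* = 100 at (1.5, 11).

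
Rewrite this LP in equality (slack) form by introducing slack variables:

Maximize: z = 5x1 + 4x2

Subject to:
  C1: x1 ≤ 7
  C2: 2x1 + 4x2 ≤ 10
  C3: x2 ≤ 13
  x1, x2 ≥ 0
max z = 5x1 + 4x2

s.t.
  x1 + s1 = 7
  2x1 + 4x2 + s2 = 10
  x2 + s3 = 13
  x1, x2, s1, s2, s3 ≥ 0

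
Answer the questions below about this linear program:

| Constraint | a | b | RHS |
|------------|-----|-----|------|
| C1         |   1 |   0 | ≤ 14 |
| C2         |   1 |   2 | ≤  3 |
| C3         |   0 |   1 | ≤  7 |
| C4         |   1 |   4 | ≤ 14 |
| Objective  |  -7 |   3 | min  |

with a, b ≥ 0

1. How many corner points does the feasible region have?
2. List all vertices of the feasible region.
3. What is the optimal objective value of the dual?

1. 3
2. (0, 0), (3, 0), (0, 1.5)
3. -21 (by strong duality, equal to the primal optimum)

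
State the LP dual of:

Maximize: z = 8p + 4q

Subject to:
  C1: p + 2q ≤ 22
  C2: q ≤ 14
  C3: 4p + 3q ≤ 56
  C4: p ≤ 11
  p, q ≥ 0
Minimize: z = 22y1 + 14y2 + 56y3 + 11y4

Subject to:
  C1: -y1 - 4y3 - y4 ≤ -8
  C2: -2y1 - y2 - 3y3 ≤ -4
  y1, y2, y3, y4 ≥ 0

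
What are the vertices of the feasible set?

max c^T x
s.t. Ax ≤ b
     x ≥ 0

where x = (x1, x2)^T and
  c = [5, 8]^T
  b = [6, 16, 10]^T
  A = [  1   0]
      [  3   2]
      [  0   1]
Each vertex is the intersection of two constraint boundaries that also satisfies all remaining constraints:
  x1 = 0 and x2 = 0 → (0, 0)
  3x1 + 2x2 = 16 and x2 = 0 → (5.333, 0)
  3x1 + 2x2 = 16 and x1 = 0 → (0, 8)

Vertices: (0, 0), (5.333, 0), (0, 8)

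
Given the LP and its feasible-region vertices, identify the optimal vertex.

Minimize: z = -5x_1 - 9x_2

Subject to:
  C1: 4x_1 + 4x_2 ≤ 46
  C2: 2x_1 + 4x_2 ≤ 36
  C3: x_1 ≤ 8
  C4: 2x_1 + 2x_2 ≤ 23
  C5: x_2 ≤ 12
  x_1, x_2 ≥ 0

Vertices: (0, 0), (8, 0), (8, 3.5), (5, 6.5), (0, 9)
Evaluating z = -5x_1 - 9x_2 at each vertex:
  (0, 0): z = 0
  (8, 0): z = -40
  (8, 3.5): z = -71.5
  (5, 6.5): z = -83.5
  (0, 9): z = -81

The smallest value is z = -83.5, attained at (5, 6.5).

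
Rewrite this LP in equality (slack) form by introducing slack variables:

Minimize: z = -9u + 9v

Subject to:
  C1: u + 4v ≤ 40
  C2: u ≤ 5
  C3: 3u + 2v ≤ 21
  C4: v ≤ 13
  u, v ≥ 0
min z = -9u + 9v

s.t.
  u + 4v + s1 = 40
  u + s2 = 5
  3u + 2v + s3 = 21
  v + s4 = 13
  u, v, s1, s2, s3, s4 ≥ 0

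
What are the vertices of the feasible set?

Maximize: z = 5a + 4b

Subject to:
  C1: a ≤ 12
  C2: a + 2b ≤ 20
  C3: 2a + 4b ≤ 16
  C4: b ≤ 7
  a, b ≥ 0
Each vertex is the intersection of two constraint boundaries that also satisfies all remaining constraints:
  a = 0 and b = 0 → (0, 0)
  2a + 4b = 16 and b = 0 → (8, 0)
  2a + 4b = 16 and a = 0 → (0, 4)

Vertices: (0, 0), (8, 0), (0, 4)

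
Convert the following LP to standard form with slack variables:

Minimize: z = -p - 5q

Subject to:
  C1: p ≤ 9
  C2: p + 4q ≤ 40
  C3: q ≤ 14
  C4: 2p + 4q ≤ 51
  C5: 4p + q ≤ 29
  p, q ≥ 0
min z = -p - 5q

s.t.
  p + s1 = 9
  p + 4q + s2 = 40
  q + s3 = 14
  2p + 4q + s4 = 51
  4p + q + s5 = 29
  p, q, s1, s2, s3, s4, s5 ≥ 0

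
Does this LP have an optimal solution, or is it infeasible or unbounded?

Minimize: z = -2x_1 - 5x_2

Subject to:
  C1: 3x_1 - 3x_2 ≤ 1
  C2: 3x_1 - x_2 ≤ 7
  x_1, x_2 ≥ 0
Feasible point: (0, 0) satisfies every constraint, so the LP is feasible.
Direction d = (0, 1): for each constraint row a, a·d ≤ 0 —
  (3)(0) + (-3)(1) = -3 ≤ 0
  (3)(0) + (-1)(1) = -1 ≤ 0
and d ≥ 0, so (0, 0) + t·d stays feasible for every t ≥ 0. Along this ray z = -2x_1 - 5x_2 changes by -5 per unit t, so z → −∞.

The LP is unbounded; z can be made arbitrarily small.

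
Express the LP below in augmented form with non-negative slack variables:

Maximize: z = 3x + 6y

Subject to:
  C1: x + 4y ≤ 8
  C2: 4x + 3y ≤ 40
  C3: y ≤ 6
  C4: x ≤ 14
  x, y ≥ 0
max z = 3x + 6y

s.t.
  x + 4y + s1 = 8
  4x + 3y + s2 = 40
  y + s3 = 6
  x + s4 = 14
  x, y, s1, s2, s3, s4 ≥ 0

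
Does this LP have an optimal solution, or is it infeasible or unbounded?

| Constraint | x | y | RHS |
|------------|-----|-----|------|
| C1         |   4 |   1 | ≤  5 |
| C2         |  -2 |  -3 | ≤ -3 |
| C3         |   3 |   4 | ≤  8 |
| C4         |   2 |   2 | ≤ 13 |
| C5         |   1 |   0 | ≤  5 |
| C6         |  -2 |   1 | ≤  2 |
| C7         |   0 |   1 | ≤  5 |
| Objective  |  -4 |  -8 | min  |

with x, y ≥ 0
The point (0, 2) satisfies every constraint, so the LP is feasible; the constraints give x ≤ 5 and y ≤ 5, which with x, y ≥ 0 keep the feasible region inside a bounded box. A feasible, bounded LP attains a finite optimum at a vertex.

Evaluating z = -4x - 8y at each vertex:
  (0, 1): z = -8
  (1.2, 0.2): z = -6.4
  (0.9231, 1.308): z = -14.15
  (0, 2): z = -16

Feasible with finite optimum z* = -16 at (0, 2).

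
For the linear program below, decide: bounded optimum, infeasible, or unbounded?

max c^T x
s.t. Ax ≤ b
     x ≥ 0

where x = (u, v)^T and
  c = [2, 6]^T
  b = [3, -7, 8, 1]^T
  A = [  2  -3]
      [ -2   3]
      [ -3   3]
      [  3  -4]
One constraint requires 2u - 3v ≤ 3, while the constraint -2u + 3v ≤ -7 is equivalent to 2u - 3v ≥ 7. Together they would need 7 ≤ 2u - 3v ≤ 3, which is impossible since 7 > 3. No point satisfies all constraints.

Infeasible: no point satisfies all constraints simultaneously.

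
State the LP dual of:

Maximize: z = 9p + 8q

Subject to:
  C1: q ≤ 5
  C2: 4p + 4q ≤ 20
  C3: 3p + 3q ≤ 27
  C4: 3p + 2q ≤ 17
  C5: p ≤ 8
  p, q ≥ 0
Minimize: z = 5y1 + 20y2 + 27y3 + 17y4 + 8y5

Subject to:
  C1: -4y2 - 3y3 - 3y4 - y5 ≤ -9
  C2: -y1 - 4y2 - 3y3 - 2y4 ≤ -8
  y1, y2, y3, y4, y5 ≥ 0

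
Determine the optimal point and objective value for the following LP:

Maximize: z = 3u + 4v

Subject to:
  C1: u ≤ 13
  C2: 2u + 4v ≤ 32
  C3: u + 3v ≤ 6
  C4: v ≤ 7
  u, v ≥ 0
u = 6, v = 0, z = 18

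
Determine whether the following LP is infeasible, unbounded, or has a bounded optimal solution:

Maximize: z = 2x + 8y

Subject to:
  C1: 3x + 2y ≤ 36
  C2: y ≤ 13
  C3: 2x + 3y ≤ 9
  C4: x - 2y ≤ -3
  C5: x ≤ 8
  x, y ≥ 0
The point (0, 3) satisfies every constraint, so the LP is feasible; the constraints give x ≤ 8 and y ≤ 13, which with x, y ≥ 0 keep the feasible region inside a bounded box. A feasible, bounded LP attains a finite optimum at a vertex.

Evaluating z = 2x + 8y at each vertex:
  (0, 1.5): z = 12
  (1.286, 2.143): z = 19.71
  (0, 3): z = 24

Bounded optimum: z* = 24 at (0, 3).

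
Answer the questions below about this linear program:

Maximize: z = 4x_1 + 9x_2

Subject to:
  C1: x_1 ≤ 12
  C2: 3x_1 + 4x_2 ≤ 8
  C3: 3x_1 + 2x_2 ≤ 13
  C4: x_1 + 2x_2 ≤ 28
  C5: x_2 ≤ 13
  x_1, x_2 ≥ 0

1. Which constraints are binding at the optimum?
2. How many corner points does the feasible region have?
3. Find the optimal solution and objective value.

1. C2, x_1 ≥ 0
2. 3
3. x_1 = 0, x_2 = 2, z = 18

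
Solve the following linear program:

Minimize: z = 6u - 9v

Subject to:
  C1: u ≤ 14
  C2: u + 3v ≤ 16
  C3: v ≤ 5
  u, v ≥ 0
u = 0, v = 5, z = -45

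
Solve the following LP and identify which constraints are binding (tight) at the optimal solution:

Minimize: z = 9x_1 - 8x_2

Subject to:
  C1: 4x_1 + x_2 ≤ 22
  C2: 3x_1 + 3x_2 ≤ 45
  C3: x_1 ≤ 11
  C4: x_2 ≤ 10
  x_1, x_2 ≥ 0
Optimal: x_1 = 0, x_2 = 10
Slack at optimum:
  C1: slack = 12
  C2: slack = 15
  C3: slack = 11
  C4: slack = 0 (binding)
  x_1 ≥ 0: x_1 = 0 (binding)
  x_2 ≥ 0: x_2 = 10
Binding constraints: C4, x_1 ≥ 0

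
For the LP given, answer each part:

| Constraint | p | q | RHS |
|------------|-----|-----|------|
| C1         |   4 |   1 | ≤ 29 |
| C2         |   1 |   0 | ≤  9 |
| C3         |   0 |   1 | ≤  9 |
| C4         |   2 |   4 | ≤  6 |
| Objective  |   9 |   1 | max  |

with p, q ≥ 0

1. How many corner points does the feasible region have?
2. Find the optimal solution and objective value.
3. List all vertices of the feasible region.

1. 3
2. p = 3, q = 0, z = 27
3. (0, 0), (3, 0), (0, 1.5)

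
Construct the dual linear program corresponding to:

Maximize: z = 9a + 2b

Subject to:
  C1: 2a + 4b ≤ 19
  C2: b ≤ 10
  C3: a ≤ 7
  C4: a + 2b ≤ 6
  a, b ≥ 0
Minimize: z = 19y1 + 10y2 + 7y3 + 6y4

Subject to:
  C1: -2y1 - y3 - y4 ≤ -9
  C2: -4y1 - y2 - 2y4 ≤ -2
  y1, y2, y3, y4 ≥ 0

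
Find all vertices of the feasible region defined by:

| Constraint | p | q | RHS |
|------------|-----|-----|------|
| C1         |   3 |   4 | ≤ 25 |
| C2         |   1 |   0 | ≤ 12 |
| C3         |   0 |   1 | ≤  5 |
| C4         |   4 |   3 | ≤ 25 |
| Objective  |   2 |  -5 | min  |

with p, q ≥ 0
Each vertex is the intersection of two constraint boundaries that also satisfies all remaining constraints:
  p = 0 and q = 0 → (0, 0)
  4p + 3q = 25 and q = 0 → (6.25, 0)
  3p + 4q = 25 and 4p + 3q = 25 → (3.571, 3.571)
  3p + 4q = 25 and q = 5 → (1.667, 5)
  q = 5 and p = 0 → (0, 5)

Vertices: (0, 0), (6.25, 0), (3.571, 3.571), (1.667, 5), (0, 5)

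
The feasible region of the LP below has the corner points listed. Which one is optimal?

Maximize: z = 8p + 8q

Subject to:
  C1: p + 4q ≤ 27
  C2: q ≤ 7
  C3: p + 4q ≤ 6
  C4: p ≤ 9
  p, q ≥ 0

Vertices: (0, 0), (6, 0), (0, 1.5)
Evaluating z = 8p + 8q at each vertex:
  (0, 0): z = 0
  (6, 0): z = 48
  (0, 1.5): z = 12

The largest value is z = 48, attained at (6, 0).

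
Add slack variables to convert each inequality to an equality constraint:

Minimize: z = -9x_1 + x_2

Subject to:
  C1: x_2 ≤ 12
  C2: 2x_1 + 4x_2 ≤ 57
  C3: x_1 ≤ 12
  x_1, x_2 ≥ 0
min z = -9x_1 + x_2

s.t.
  x_2 + s1 = 12
  2x_1 + 4x_2 + s2 = 57
  x_1 + s3 = 12
  x_1, x_2, s1, s2, s3 ≥ 0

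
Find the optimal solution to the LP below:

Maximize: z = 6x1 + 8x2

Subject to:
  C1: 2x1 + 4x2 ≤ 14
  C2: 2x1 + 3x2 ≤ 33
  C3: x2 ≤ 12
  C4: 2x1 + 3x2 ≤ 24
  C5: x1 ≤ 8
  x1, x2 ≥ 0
x1 = 7, x2 = 0, z = 42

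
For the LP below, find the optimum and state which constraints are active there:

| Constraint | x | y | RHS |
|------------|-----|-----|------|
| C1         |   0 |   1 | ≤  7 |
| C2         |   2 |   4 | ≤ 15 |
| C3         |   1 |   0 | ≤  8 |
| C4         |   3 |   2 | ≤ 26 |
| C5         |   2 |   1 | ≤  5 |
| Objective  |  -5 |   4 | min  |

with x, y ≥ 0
Optimal: x = 2.5, y = 0
Binding: C5, y ≥ 0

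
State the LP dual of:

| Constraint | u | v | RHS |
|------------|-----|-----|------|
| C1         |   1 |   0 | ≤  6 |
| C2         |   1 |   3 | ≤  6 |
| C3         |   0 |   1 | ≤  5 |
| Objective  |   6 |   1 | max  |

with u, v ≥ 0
Minimize: z = 6y1 + 6y2 + 5y3

Subject to:
  C1: -y1 - y2 ≤ -6
  C2: -3y2 - y3 ≤ -1
  y1, y2, y3 ≥ 0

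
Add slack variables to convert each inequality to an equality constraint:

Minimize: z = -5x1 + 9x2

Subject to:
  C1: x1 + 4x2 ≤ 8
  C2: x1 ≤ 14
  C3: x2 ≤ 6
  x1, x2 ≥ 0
min z = -5x1 + 9x2

s.t.
  x1 + 4x2 + s1 = 8
  x1 + s2 = 14
  x2 + s3 = 6
  x1, x2, s1, s2, s3 ≥ 0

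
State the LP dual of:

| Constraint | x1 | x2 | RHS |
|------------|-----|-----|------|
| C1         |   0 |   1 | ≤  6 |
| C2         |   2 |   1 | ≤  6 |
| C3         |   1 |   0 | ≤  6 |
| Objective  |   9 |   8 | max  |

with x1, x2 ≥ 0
Minimize: z = 6y1 + 6y2 + 6y3

Subject to:
  C1: -2y2 - y3 ≤ -9
  C2: -y1 - y2 ≤ -8
  y1, y2, y3 ≥ 0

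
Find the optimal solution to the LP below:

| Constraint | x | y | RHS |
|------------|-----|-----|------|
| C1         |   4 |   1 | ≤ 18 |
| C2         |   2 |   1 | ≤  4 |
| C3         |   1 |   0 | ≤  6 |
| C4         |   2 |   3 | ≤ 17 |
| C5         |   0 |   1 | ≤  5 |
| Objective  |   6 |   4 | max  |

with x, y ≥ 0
x = 0, y = 4, z = 16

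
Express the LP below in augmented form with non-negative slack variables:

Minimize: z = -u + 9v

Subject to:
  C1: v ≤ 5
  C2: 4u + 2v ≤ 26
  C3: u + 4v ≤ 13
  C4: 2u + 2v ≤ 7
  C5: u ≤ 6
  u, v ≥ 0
min z = -u + 9v

s.t.
  v + s1 = 5
  4u + 2v + s2 = 26
  u + 4v + s3 = 13
  2u + 2v + s4 = 7
  u + s5 = 6
  u, v, s1, s2, s3, s4, s5 ≥ 0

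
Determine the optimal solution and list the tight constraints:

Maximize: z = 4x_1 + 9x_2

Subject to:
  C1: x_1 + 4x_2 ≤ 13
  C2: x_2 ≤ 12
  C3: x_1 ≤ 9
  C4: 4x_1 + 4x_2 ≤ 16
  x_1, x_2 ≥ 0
Optimal: x_1 = 1, x_2 = 3
Slack at optimum:
  C1: slack = 0 (binding)
  C2: slack = 9
  C3: slack = 8
  C4: slack = 0 (binding)
  x_1 ≥ 0: x_1 = 1
  x_2 ≥ 0: x_2 = 3
Binding constraints: C1, C4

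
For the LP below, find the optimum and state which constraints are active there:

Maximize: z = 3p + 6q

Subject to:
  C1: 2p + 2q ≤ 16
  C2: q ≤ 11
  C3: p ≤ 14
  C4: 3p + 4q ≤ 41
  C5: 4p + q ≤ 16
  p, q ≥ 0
Optimal: p = 0, q = 8
Slack at optimum:
  C1: slack = 0 (binding)
  C2: slack = 3
  C3: slack = 14
  C4: slack = 9
  C5: slack = 8
  p ≥ 0: p = 0 (binding)
  q ≥ 0: q = 8
Binding constraints: C1, p ≥ 0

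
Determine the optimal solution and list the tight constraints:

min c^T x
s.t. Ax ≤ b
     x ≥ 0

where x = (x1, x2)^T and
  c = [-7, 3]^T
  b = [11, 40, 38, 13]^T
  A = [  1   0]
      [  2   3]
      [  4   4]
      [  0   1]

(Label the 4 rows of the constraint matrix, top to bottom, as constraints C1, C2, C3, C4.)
Optimal: x1 = 9.5, x2 = 0
Binding: C3, x2 ≥ 0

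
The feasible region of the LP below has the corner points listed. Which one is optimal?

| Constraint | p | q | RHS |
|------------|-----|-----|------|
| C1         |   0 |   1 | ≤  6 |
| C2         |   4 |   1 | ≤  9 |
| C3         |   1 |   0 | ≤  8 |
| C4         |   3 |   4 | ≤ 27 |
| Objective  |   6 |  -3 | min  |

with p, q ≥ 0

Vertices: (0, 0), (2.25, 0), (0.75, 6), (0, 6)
(0, 6) with z = -18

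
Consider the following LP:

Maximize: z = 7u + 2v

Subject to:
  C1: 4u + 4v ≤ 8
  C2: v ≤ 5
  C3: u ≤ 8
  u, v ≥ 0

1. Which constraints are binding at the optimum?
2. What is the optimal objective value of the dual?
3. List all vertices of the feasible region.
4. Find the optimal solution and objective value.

1. C1, v ≥ 0
2. 14 (by strong duality, equal to the primal optimum)
3. (0, 0), (2, 0), (0, 2)
4. u = 2, v = 0, z = 14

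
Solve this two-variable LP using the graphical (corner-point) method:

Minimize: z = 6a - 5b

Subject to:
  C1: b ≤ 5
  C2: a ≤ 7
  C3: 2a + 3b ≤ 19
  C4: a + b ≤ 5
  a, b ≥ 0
Each vertex is the intersection of two constraint boundaries that also satisfies all remaining constraints:
  a = 0 and b = 0 → (0, 0)
  a + b = 5 and b = 0 → (5, 0)
  b = 5 and a + b = 5 → (0, 5)

Evaluating z = 6a - 5b at each vertex:
  (0, 0): z = 0
  (5, 0): z = 30
  (0, 5): z = -25

The minimum is at (0, 5) with z = -25.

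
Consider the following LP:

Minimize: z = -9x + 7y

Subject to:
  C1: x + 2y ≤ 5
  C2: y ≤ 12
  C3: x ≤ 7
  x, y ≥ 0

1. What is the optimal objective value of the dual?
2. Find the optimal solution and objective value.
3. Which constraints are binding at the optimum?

1. -45 (by strong duality, equal to the primal optimum)
2. x = 5, y = 0, z = -45
3. C1, y ≥ 0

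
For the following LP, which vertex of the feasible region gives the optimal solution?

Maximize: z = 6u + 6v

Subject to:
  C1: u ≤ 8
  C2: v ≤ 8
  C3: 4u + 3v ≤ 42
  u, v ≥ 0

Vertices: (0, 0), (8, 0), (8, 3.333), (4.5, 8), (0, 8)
(4.5, 8) with z = 75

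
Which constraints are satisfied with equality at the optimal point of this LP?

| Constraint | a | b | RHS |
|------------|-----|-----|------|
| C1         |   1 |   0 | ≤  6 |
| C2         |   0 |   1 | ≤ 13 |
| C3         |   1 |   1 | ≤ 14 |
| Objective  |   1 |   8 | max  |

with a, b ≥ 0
Optimal: a = 1, b = 13
Slack at optimum:
  C1: slack = 5
  C2: slack = 0 (binding)
  C3: slack = 0 (binding)
  a ≥ 0: a = 1
  b ≥ 0: b = 13
Binding constraints: C2, C3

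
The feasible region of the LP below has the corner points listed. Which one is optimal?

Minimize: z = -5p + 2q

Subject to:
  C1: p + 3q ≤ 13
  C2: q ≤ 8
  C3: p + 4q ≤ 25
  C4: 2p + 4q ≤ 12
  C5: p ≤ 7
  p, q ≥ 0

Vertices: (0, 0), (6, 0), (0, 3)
Evaluating z = -5p + 2q at each vertex:
  (0, 0): z = 0
  (6, 0): z = -30
  (0, 3): z = 6

The smallest value is z = -30, attained at (6, 0).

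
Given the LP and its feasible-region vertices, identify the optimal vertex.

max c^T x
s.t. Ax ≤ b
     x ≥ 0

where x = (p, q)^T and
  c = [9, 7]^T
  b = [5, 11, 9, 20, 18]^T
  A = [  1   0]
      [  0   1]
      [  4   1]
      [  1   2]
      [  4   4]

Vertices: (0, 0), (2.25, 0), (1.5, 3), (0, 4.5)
(1.5, 3) with z = 34.5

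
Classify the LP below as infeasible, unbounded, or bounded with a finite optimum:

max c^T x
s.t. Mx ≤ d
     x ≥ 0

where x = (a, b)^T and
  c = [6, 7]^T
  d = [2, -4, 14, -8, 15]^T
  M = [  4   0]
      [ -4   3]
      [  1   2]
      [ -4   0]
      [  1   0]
One constraint requires 4a ≤ 2, while the constraint -4a ≤ -8 is equivalent to 4a ≥ 8. Together they would need 8 ≤ 4a ≤ 2, which is impossible since 8 > 2. No point satisfies all constraints.

Infeasible: no point satisfies all constraints simultaneously.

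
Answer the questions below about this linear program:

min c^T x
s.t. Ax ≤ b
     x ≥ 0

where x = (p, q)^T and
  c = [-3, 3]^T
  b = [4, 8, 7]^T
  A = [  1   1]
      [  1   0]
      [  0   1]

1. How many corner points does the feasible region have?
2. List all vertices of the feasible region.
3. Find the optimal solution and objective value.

1. 3
2. (0, 0), (4, 0), (0, 4)
3. p = 4, q = 0, z = -12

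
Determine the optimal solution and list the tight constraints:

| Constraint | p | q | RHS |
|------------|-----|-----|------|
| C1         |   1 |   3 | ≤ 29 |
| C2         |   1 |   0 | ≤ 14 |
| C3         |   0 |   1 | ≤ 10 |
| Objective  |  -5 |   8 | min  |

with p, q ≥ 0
Optimal: p = 14, q = 0
Binding: C2, q ≥ 0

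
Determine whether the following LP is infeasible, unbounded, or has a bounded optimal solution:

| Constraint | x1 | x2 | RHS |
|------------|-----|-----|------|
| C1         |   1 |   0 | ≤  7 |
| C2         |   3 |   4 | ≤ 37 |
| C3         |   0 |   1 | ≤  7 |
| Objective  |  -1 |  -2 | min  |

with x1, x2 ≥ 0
The point (3, 7) satisfies every constraint, so the LP is feasible; the constraints give x1 ≤ 7 and x2 ≤ 7, which with x1, x2 ≥ 0 keep the feasible region inside a bounded box. A feasible, bounded LP attains a finite optimum at a vertex.

Evaluating z = -x1 - 2x2 at each vertex:
  (0, 0): z = 0
  (7, 0): z = -7
  (7, 4): z = -15
  (3, 7): z = -17
  (0, 7): z = -14

Feasible with finite optimum z* = -17 at (3, 7).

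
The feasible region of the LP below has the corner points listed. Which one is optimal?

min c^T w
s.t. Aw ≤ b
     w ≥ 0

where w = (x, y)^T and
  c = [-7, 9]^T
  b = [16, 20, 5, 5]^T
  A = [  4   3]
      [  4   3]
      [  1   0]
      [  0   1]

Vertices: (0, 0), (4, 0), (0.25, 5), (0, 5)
Evaluating z = -7x + 9y at each vertex:
  (0, 0): z = 0
  (4, 0): z = -28
  (0.25, 5): z = 43.25
  (0, 5): z = 45

The smallest value is z = -28, attained at (4, 0).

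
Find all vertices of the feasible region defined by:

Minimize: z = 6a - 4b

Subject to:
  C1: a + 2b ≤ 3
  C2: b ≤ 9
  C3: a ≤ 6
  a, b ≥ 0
Each vertex is the intersection of two constraint boundaries that also satisfies all remaining constraints:
  a = 0 and b = 0 → (0, 0)
  a + 2b = 3 and b = 0 → (3, 0)
  a + 2b = 3 and a = 0 → (0, 1.5)

Vertices: (0, 0), (3, 0), (0, 1.5)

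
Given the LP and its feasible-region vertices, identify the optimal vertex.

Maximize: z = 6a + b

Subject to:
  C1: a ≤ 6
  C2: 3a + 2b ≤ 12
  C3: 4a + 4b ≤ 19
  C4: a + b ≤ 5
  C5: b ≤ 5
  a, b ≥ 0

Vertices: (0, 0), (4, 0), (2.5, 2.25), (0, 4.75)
(4, 0) with z = 24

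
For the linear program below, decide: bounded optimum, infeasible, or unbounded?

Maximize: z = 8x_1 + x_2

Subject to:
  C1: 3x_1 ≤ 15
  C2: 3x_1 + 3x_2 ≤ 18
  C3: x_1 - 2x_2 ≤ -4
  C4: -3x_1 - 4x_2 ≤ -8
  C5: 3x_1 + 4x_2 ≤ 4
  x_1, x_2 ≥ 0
C5 requires 3x_1 + 4x_2 ≤ 4, while C4 (-3x_1 - 4x_2 ≤ -8) is equivalent to 3x_1 + 4x_2 ≥ 8. Together they would need 8 ≤ 3x_1 + 4x_2 ≤ 4, which is impossible since 8 > 4. No point satisfies all constraints.

Infeasible: no point satisfies all constraints simultaneously.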